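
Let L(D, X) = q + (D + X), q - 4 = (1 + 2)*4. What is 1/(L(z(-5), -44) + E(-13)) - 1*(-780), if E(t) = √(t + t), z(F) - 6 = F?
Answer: 588873/755 - I*√26/755 ≈ 779.96 - 0.0067537*I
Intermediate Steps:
z(F) = 6 + F
q = 16 (q = 4 + (1 + 2)*4 = 4 + 3*4 = 4 + 12 = 16)
L(D, X) = 16 + D + X (L(D, X) = 16 + (D + X) = 16 + D + X)
E(t) = √2*√t (E(t) = √(2*t) = √2*√t)
1/(L(z(-5), -44) + E(-13)) - 1*(-780) = 1/((16 + (6 - 5) - 44) + √2*√(-13)) - 1*(-780) = 1/((16 + 1 - 44) + √2*(I*√13)) + 780 = 1/(-27 + I*√26) + 780 = 780 + 1/(-27 + I*√26)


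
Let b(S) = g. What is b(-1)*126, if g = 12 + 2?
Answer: 1764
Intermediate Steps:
g = 14
b(S) = 14
b(-1)*126 = 14*126 = 1764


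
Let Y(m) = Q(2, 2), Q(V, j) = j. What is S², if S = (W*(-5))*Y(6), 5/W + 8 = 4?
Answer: 625/4 ≈ 156.25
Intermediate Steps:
Y(m) = 2
W = -5/4 (W = 5/(-8 + 4) = 5/(-4) = 5*(-¼) = -5/4 ≈ -1.2500)
S = 25/2 (S = -5/4*(-5)*2 = (25/4)*2 = 25/2 ≈ 12.500)
S² = (25/2)² = 625/4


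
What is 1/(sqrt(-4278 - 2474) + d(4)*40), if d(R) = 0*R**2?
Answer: -I*sqrt(422)/1688 ≈ -0.01217*I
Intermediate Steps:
d(R) = 0
1/(sqrt(-4278 - 2474) + d(4)*40) = 1/(sqrt(-4278 - 2474) + 0*40) = 1/(sqrt(-6752) + 0) = 1/(4*I*sqrt(422) + 0) = 1/(4*I*sqrt(422)) = -I*sqrt(422)/1688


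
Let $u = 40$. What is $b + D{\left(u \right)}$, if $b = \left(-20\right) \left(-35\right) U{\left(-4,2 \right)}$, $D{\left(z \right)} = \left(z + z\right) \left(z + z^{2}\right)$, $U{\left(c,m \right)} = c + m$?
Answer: $129800$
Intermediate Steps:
$D{\left(z \right)} = 2 z \left(z + z^{2}\right)$
$b = -1400$ ($b = \left(-20\right) \left(-35\right) \left(-4 + 2\right) = 700 \left(-2\right) = -1400$)
$b + D{\left(u \right)} = -1400 + 2 \cdot 40^{2} \left(1 + 40\right) = -1400 + 2 \cdot 1600 \cdot 41 = -1400 + 131200 = 129800$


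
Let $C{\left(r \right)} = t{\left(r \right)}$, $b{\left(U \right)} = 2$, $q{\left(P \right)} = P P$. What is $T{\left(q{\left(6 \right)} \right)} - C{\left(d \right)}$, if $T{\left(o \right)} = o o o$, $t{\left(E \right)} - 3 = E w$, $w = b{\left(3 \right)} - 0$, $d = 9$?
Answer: $46635$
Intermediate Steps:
$q{\left(P \right)} = P^{2}$
$w = 2$ ($w = 2 - 0 = 2 + 0 = 2$)
$t{\left(E \right)} = 3 + 2 E$ ($t{\left(E \right)} = 3 + E 2 = 3 + 2 E$)
$C{\left(r \right)} = 3 + 2 r$
$T{\left(o \right)} = o^{3}$ ($T{\left(o \right)} = o^{2} o = o^{3}$)
$T{\left(q{\left(6 \right)} \right)} - C{\left(d \right)} = \left(6^{2}\right)^{3} - \left(3 + 2 \cdot 9\right) = 36^{3} - \left(3 + 18\right) = 46656 - 21 = 46635$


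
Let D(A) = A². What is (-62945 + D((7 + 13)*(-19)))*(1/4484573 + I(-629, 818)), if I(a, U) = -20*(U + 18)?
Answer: -6107663742833345/4484573 ≈ -1.3619e+9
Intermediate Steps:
I(a, U) = -360 - 20*U (I(a, U) = -20*(18 + U) = -360 - 20*U)
(-62945 + D((7 + 13)*(-19)))*(1/4484573 + I(-629, 818)) = (-62945 + ((7 + 13)*(-19))²)*(1/4484573 + (-360 - 20*818)) = (-62945 + (20*(-19))²)*(1/4484573 + (-360 - 16360)) = (-62945 + (-380)²)*(1/4484573 - 16720) = (-62945 + 144400)*(-74982060559/4484573) = 81455*(-74982060559/4484573) = -6107663742833345/4484573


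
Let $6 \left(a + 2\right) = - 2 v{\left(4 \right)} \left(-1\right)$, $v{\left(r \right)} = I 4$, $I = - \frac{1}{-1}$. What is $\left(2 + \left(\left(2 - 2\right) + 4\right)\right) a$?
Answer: $-4$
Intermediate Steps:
$I = 1$ ($I = \left(-1\right) \left(-1\right) = 1$)
$v{\left(r \right)} = 4$ ($v{\left(r \right)} = 1 \cdot 4 = 4$)
$a = - \frac{2}{3}$ ($a = -2 + \frac{\left(-2\right) 4 \left(-1\right)}{6} = -2 + \frac{\left(-8\right) \left(-1\right)}{6} = -2 + \frac{1}{6} \cdot 8 = -2 + \frac{4}{3} = - \frac{2}{3} \approx -0.66667$)
$\left(2 + \left(\left(2 - 2\right) + 4\right)\right) a = \left(2 + \left(\left(2 - 2\right) + 4\right)\right) \left(- \frac{2}{3}\right) = \left(2 + \left(0 + 4\right)\right) \left(- \frac{2}{3}\right) = \left(2 + 4\right) \left(- \frac{2}{3}\right) = 6 \left(- \frac{2}{3}\right) = -4$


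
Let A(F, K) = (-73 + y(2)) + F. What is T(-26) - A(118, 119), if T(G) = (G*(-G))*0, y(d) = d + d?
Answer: -49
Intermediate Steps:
y(d) = 2*d
A(F, K) = -69 + F (A(F, K) = (-73 + 2*2) + F = (-73 + 4) + F = -69 + F)
T(G) = 0 (T(G) = -G²*0 = 0)
T(-26) - A(118, 119) = 0 - (-69 + 118) = 0 - 1*49 = 0 - 49 = -49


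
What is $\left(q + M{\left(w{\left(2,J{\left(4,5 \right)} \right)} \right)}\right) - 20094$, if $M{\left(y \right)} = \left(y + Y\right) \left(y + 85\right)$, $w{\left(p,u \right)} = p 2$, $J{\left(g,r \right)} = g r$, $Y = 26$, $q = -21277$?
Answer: $-38701$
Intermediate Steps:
$w{\left(p,u \right)} = 2 p$
$M{\left(y \right)} = \left(26 + y\right) \left(85 + y\right)$ ($M{\left(y \right)} = \left(y + 26\right) \left(y + 85\right) = \left(26 + y\right) \left(85 + y\right)$)
$\left(q + M{\left(w{\left(2,J{\left(4,5 \right)} \right)} \right)}\right) - 20094 = \left(-21277 + \left(2210 + \left(2 \cdot 2\right)^{2} + 111 \cdot 2 \cdot 2\right)\right) - 20094 = \left(-21277 + \left(2210 + 4^{2} + 111 \cdot 4\right)\right) - 20094 = \left(-21277 + \left(2210 + 16 + 444\right)\right) - 20094 = \left(-21277 + 2670\right) - 20094 = -18607 - 20094 = -38701$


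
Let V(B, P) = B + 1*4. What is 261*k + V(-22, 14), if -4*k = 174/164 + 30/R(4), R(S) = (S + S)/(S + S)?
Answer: -670671/328 ≈ -2044.7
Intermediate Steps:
R(S) = 1 (R(S) = (2*S)/((2*S)) = (2*S)*(1/(2*S)) = 1)
V(B, P) = 4 + B (V(B, P) = B + 4 = 4 + B)
k = -2547/328 (k = -(174/164 + 30/1)/4 = -(174*(1/164) + 30*1)/4 = -(87/82 + 30)/4 = -1/4*2547/82 = -2547/328 ≈ -7.7652)
261*k + V(-22, 14) = 261*(-2547/328) + (4 - 22) = -664767/328 - 18 = -670671/328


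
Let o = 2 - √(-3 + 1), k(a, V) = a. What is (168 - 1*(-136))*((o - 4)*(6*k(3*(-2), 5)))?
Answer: 21888 + 10944*I*√2 ≈ 21888.0 + 15477.0*I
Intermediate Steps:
o = 2 - I*√2 (o = 2 - √(-2) = 2 - I*√2 ≈ 2.0 - 1.4142*I)
(168 - 1*(-136))*((o - 4)*(6*k(3*(-2), 5))) = (168 - 1*(-136))*(((2 - I*√2) - 4)*(6*(3*(-2)))) = (168 + 136)*((-2 - I*√2)*(6*(-6))) = 304*((-2 - I*√2)*(-36)) = 304*(72 + 36*I*√2) = 21888 + 10944*I*√2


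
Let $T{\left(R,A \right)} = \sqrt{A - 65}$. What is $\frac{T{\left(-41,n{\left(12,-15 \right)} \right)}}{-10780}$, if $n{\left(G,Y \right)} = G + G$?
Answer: $- \frac{i \sqrt{41}}{10780} \approx - 0.00059398 i$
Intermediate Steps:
$n{\left(G,Y \right)} = 2 G$
$T{\left(R,A \right)} = \sqrt{-65 + A}$
$\frac{T{\left(-41,n{\left(12,-15 \right)} \right)}}{-10780} = \frac{\sqrt{-65 + 2 \cdot 12}}{-10780} = \sqrt{-65 + 24} \left(- \frac{1}{10780}\right) = \sqrt{-41} \left(- \frac{1}{10780}\right) = i \sqrt{41} \left(- \frac{1}{10780}\right) = - \frac{i \sqrt{41}}{10780}$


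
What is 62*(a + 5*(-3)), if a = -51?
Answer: -4092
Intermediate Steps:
62*(a + 5*(-3)) = 62*(-51 + 5*(-3)) = 62*(-51 - 15) = 62*(-66) = -4092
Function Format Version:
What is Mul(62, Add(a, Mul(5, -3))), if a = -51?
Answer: -4092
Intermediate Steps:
Mul(62, Add(a, Mul(5, -3))) = Mul(62, Add(-51, Mul(5, -3))) = Mul(62, Add(-51, -15)) = Mul(62, -66) = -4092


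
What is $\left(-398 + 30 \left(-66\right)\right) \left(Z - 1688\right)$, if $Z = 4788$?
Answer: $-7371800$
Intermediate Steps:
$\left(-398 + 30 \left(-66\right)\right) \left(Z - 1688\right) = \left(-398 + 30 \left(-66\right)\right) \left(4788 - 1688\right) = \left(-398 - 1980\right) 3100 = \left(-2378\right) 3100 = -7371800$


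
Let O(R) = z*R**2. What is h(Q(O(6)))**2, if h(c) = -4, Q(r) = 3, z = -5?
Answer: 16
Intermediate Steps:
O(R) = -5*R**2
h(Q(O(6)))**2 = (-4)**2 = 16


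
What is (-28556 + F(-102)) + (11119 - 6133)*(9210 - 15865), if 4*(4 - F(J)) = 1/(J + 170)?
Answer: -9033223905/272 ≈ -3.3210e+7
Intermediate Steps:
F(J) = 4 - 1/(4*(170 + J)) (F(J) = 4 - 1/(4*(J + 170)) = 4 - 1/(4*(170 + J)))
(-28556 + F(-102)) + (11119 - 6133)*(9210 - 15865) = (-28556 + (2719 + 16*(-102))/(4*(170 - 102))) + (11119 - 6133)*(9210 - 15865) = (-28556 + (1/4)*(2719 - 1632)/68) + 4986*(-6655) = (-28556 + (1/4)*(1/68)*1087) - 33181830 = (-28556 + 1087/272) - 33181830 = -7766145/272 - 33181830 = -9033223905/272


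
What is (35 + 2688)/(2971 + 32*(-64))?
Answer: 2723/923 ≈ 2.9502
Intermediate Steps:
(35 + 2688)/(2971 + 32*(-64)) = 2723/(2971 - 2048) = 2723/923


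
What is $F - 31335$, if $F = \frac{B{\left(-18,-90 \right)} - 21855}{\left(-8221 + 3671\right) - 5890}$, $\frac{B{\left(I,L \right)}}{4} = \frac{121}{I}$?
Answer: $- \frac{2944039663}{93960} \approx -31333.0$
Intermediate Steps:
$B{\left(I,L \right)} = \frac{484}{I}$ ($B{\left(I,L \right)} = 4 \frac{121}{I} = \frac{484}{I}$)
$F = \frac{196937}{93960}$ ($F = \frac{\frac{484}{-18} - 21855}{\left(-8221 + 3671\right) - 5890} = \frac{484 \left(- \frac{1}{18}\right) - 21855}{-4550 - 5890} = \frac{- \frac{242}{9} - 21855}{-10440} = \left(- \frac{196937}{9}\right) \left(- \frac{1}{10440}\right) = \frac{196937}{93960} \approx 2.096$)
$F - 31335 = \frac{196937}{93960} - 31335 = - \frac{2944039663}{93960}$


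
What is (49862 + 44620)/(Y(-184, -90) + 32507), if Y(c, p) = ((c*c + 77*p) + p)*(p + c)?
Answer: -3258/252433 ≈ -0.012906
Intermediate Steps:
Y(c, p) = (c + p)*(c² + 78*p) (Y(c, p) = ((c² + 77*p) + p)*(c + p) = (c² + 78*p)*(c + p) = (c + p)*(c² + 78*p))
(49862 + 44620)/(Y(-184, -90) + 32507) = (49862 + 44620)/(((-184)³ + 78*(-90)² - 90*(-184)² + 78*(-184)*(-90)) + 32507) = 94482/((-6229504 + 78*8100 - 90*33856 + 1291680) + 32507) = 94482/((-6229504 + 631800 - 3047040 + 1291680) + 32507) = 94482/(-7353064 + 32507) = 94482/(-7320557) = 94482*(-1/7320557) = -3258/252433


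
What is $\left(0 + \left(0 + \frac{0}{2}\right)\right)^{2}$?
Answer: $0$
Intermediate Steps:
$\left(0 + \left(0 + \frac{0}{2}\right)\right)^{2} = \left(0 + \left(0 + 0 \cdot \frac{1}{2}\right)\right)^{2} = \left(0 + \left(0 + 0\right)\right)^{2} = \left(0 + 0\right)^{2} = 0^{2} = 0$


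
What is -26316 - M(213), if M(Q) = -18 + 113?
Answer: -26411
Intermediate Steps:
M(Q) = 95
-26316 - M(213) = -26316 - 1*95 = -26316 - 95 = -26411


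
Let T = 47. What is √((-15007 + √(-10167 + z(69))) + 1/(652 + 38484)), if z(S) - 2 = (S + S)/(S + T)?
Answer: √(-1208155306206786 + 1388036512*I*√34191058)/283736 ≈ 0.41148 + 122.5*I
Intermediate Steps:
z(S) = 2 + 2*S/(47 + S) (z(S) = 2 + (S + S)/(S + 47) = 2 + (2*S)/(47 + S) = 2 + 2*S/(47 + S))
√((-15007 + √(-10167 + z(69))) + 1/(652 + 38484)) = √((-15007 + √(-10167 + 2*(47 + 2*69)/(47 + 69))) + 1/(652 + 38484)) = √((-15007 + √(-10167 + 2*(47 + 138)/116)) + 1/39136) = √((-15007 + √(-10167 + 2*(1/116)*185)) + 1/39136) = √((-15007 + √(-10167 + 185/58)) + 1/39136) = √((-15007 + √(-589501/58)) + 1/39136) = √((-15007 + I*√34191058/58) + 1/39136) = √(-587313951/39136 + I*√34191058/58)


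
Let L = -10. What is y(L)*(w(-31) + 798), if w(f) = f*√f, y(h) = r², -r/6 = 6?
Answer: 1034208 - 40176*I*√31 ≈ 1.0342e+6 - 2.2369e+5*I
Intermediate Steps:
r = -36 (r = -6*6 = -36)
y(h) = 1296 (y(h) = (-36)² = 1296)
w(f) = f^(3/2)
y(L)*(w(-31) + 798) = 1296*((-31)^(3/2) + 798) = 1296*(-31*I*√31 + 798) = 1296*(798 - 31*I*√31) = 1034208 - 40176*I*√31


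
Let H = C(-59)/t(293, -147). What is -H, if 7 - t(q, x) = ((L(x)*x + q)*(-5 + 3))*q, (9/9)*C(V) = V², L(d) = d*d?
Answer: 3481/1861270773 ≈ 1.8702e-6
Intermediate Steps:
L(d) = d²
C(V) = V²
t(q, x) = 7 - q*(-2*q - 2*x³) (t(q, x) = 7 - (x²*x + q)*(-5 + 3)*q = 7 - (x³ + q)*(-2)*q = 7 - (q + x³)*(-2)*q = 7 - (-2*q - 2*x³)*q = 7 - q*(-2*q - 2*x³))
H = -3481/1861270773 (H = (-59)²/(7 + 2*293² + 2*293*(-147)³) = 3481/(7 + 2*85849 + 2*293*(-3176523)) = 3481/(7 + 171698 - 1861442478) = 3481/(-1861270773) = 3481*(-1/1861270773) = -3481/1861270773 ≈ -1.8702e-6)
-H = -1*(-3481/1861270773) = 3481/1861270773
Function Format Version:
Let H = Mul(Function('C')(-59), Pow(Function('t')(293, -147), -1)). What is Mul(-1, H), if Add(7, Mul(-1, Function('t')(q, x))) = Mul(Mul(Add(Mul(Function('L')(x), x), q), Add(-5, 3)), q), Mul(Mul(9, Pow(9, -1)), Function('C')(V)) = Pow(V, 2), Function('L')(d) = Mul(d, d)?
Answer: Rational(3481, 1861270773) ≈ 1.8702e-6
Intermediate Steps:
Function('L')(d) = Pow(d, 2)
Function('C')(V) = Pow(V, 2)
Function('t')(q, x) = Add(7, Mul(-1, q, Add(Mul(-2, q), Mul(-2, Pow(x, 3))))) (Function('t')(q, x) = Add(7, Mul(-1, Mul(Mul(Add(Mul(Pow(x, 2), x), q), Add(-5, 3)), q))) = Add(7, Mul(-1, Mul(Mul(Add(Pow(x, 3), q), -2), q))) = Add(7, Mul(-1, Mul(Mul(Add(q, Pow(x, 3)), -2), q))) = Add(7, Mul(-1, Mul(Add(Mul(-2, q), Mul(-2, Pow(x, 3))), q))) = Add(7, Mul(-1, Mul(q, Add(Mul(-2, q), Mul(-2, Pow(x, 3)))))) = Add(7, Mul(-1, q, Add(Mul(-2, q), Mul(-2, Pow(x, 3))))))
H = Rational(-3481, 1861270773) (H = Mul(Pow(-59, 2), Pow(Add(7, Mul(2, Pow(293, 2)), Mul(2, 293, Pow(-147, 3))), -1)) = Mul(3481, Pow(Add(7, Mul(2, 85849), Mul(2, 293, -3176523)), -1)) = Mul(3481, Pow(Add(7, 171698, -1861442478), -1)) = Mul(3481, Pow(-1861270773, -1)) = Mul(3481, Rational(-1, 1861270773)) = Rational(-3481, 1861270773) ≈ -1.8702e-6)
Mul(-1, H) = Mul(-1, Rational(-3481, 1861270773)) = Rational(3481, 1861270773)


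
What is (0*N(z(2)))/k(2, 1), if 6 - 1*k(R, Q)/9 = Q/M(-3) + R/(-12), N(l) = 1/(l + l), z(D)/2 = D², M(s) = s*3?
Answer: 0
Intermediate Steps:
M(s) = 3*s
z(D) = 2*D²
N(l) = 1/(2*l)
k(R, Q) = 54 + Q + 3*R/4 (k(R, Q) = 54 - 9*(Q/((3*(-3))) + R/(-12)) = 54 - 9*(Q/(-9) + R*(-1/12)) = 54 - 9*(Q*(-⅑) - R/12) = 54 - 9*(-Q/9 - R/12) = 54 + (Q + 3*R/4) = 54 + Q + 3*R/4)
(0*N(z(2)))/k(2, 1) = (0*(1/(2*((2*2²)))))/(54 + 1 + (¾)*2) = (0*(1/(2*((2*4)))))/(54 + 1 + 3/2) = (0*((½)/8))/(113/2) = (0*((½)*(⅛)))*(2/113) = (0*(1/16))*(2/113) = 0*(2/113) = 0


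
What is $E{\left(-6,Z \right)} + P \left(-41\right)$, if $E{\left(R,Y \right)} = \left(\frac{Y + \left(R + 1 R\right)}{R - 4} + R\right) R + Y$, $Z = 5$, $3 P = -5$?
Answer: $\frac{1577}{15} \approx 105.13$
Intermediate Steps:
$P = - \frac{5}{3}$ ($P = \frac{1}{3} \left(-5\right) = - \frac{5}{3} \approx -1.6667$)
$E{\left(R,Y \right)} = Y + R \left(R + \frac{Y + 2 R}{-4 + R}\right)$ ($E{\left(R,Y \right)} = \left(\frac{Y + \left(R + R\right)}{-4 + R} + R\right) R + Y = \left(\frac{Y + 2 R}{-4 + R} + R\right) R + Y = \left(R + \frac{Y + 2 R}{-4 + R}\right) R + Y = R \left(R + \frac{Y + 2 R}{-4 + R}\right) + Y = Y + R \left(R + \frac{Y + 2 R}{-4 + R}\right)$)
$E{\left(-6,Z \right)} + P \left(-41\right) = \frac{\left(-6\right)^{3} - 20 - 2 \left(-6\right)^{2} + 2 \left(-6\right) 5}{-4 - 6} - - \frac{205}{3} = \frac{-216 - 20 - 72 - 60}{-10} + \frac{205}{3} = - \frac{-216 - 20 - 72 - 60}{10} + \frac{205}{3} = \left(- \frac{1}{10}\right) \left(-368\right) + \frac{205}{3} = \frac{184}{5} + \frac{205}{3} = \frac{1577}{15}$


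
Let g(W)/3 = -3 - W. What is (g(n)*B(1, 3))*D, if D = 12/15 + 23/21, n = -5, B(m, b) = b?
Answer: 1194/35 ≈ 34.114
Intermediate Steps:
g(W) = -9 - 3*W (g(W) = 3*(-3 - W) = -9 - 3*W)
D = 199/105 (D = 12*(1/15) + 23*(1/21) = ⅘ + 23/21 = 199/105 ≈ 1.8952)
(g(n)*B(1, 3))*D = ((-9 - 3*(-5))*3)*(199/105) = ((-9 + 15)*3)*(199/105) = (6*3)*(199/105) = 18*(199/105) = 1194/35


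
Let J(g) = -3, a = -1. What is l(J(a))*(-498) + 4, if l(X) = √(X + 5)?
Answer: 4 - 498*√2 ≈ -700.28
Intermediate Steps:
l(X) = √(5 + X)
l(J(a))*(-498) + 4 = √(5 - 3)*(-498) + 4 = √2*(-498) + 4 = -498*√2 + 4 = 4 - 498*√2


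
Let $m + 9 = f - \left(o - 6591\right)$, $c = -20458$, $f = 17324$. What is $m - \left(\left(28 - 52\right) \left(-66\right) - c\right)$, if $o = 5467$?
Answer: $-3603$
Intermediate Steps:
$m = 18439$ ($m = -9 + \left(17324 - \left(5467 - 6591\right)\right) = -9 + \left(17324 - -1124\right) = -9 + \left(17324 + 1124\right) = -9 + 18448 = 18439$)
$m - \left(\left(28 - 52\right) \left(-66\right) - c\right) = 18439 - \left(\left(28 - 52\right) \left(-66\right) - -20458\right) = 18439 - \left(\left(-24\right) \left(-66\right) + 20458\right) = 18439 - \left(1584 + 20458\right) = 18439 - 22042 = -3603$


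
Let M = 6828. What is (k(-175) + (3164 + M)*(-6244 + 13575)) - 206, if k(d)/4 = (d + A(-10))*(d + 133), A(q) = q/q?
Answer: 73280378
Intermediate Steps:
A(q) = 1
k(d) = 4*(1 + d)*(133 + d) (k(d) = 4*((d + 1)*(d + 133)) = 4*((1 + d)*(133 + d)) = 4*(1 + d)*(133 + d))
(k(-175) + (3164 + M)*(-6244 + 13575)) - 206 = ((532 + 4*(-175)² + 536*(-175)) + (3164 + 6828)*(-6244 + 13575)) - 206 = ((532 + 4*30625 - 93800) + 9992*7331) - 206 = ((532 + 122500 - 93800) + 73251352) - 206 = (29232 + 73251352) - 206 = 73280584 - 206 = 73280378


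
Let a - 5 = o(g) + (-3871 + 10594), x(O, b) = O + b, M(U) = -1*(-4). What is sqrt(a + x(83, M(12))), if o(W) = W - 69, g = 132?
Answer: sqrt(6878) ≈ 82.934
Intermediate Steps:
M(U) = 4
o(W) = -69 + W
a = 6791 (a = 5 + ((-69 + 132) + (-3871 + 10594)) = 5 + (63 + 6723) = 5 + 6786 = 6791)
sqrt(a + x(83, M(12))) = sqrt(6791 + (83 + 4)) = sqrt(6791 + 87) = sqrt(6878)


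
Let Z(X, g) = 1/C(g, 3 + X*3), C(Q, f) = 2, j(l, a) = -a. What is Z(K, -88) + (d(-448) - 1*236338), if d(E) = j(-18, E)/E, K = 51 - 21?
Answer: -472677/2 ≈ -2.3634e+5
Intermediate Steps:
K = 30
Z(X, g) = ½ (Z(X, g) = 1/2 = ½)
d(E) = -1 (d(E) = (-E)/E = -1)
Z(K, -88) + (d(-448) - 1*236338) = ½ + (-1 - 1*236338) = ½ + (-1 - 236338) = ½ - 236339 = -472677/2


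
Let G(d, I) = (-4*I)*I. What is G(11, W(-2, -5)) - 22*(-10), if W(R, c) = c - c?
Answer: 220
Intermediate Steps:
W(R, c) = 0
G(d, I) = -4*I²
G(11, W(-2, -5)) - 22*(-10) = -4*0² - 22*(-10) = -4*0 + 220 = 0 + 220 = 220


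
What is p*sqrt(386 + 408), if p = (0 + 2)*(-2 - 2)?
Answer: -8*sqrt(794) ≈ -225.42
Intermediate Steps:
p = -8 (p = 2*(-4) = -8)
p*sqrt(386 + 408) = -8*sqrt(386 + 408) = -8*sqrt(794)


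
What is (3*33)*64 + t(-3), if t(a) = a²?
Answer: 6345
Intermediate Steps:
(3*33)*64 + t(-3) = (3*33)*64 + (-3)² = 99*64 + 9 = 6336 + 9 = 6345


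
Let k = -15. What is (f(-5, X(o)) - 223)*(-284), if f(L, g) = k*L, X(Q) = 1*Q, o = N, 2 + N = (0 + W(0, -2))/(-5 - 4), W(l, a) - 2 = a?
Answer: 42032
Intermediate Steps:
W(l, a) = 2 + a
N = -2 (N = -2 + (0 + (2 - 2))/(-5 - 4) = -2 + (0 + 0)/(-9) = -2 + 0*(-⅑) = -2 + 0 = -2)
o = -2
X(Q) = Q
f(L, g) = -15*L
(f(-5, X(o)) - 223)*(-284) = (-15*(-5) - 223)*(-284) = (75 - 223)*(-284) = -148*(-284) = 42032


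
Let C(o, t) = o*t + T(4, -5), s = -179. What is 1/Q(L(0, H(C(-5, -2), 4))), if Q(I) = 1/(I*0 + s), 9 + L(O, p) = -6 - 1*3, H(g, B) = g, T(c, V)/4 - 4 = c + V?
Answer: -179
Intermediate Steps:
T(c, V) = 16 + 4*V + 4*c (T(c, V) = 16 + 4*(c + V) = 16 + 4*(V + c) = 16 + (4*V + 4*c) = 16 + 4*V + 4*c)
C(o, t) = 12 + o*t (C(o, t) = o*t + (16 + 4*(-5) + 4*4) = o*t + (16 - 20 + 16) = o*t + 12 = 12 + o*t)
L(O, p) = -18 (L(O, p) = -9 + (-6 - 1*3) = -9 + (-6 - 3) = -9 - 9 = -18)
Q(I) = -1/179 (Q(I) = 1/(I*0 - 179) = 1/(0 - 179) = 1/(-179) = -1/179)
1/Q(L(0, H(C(-5, -2), 4))) = 1/(-1/179) = -179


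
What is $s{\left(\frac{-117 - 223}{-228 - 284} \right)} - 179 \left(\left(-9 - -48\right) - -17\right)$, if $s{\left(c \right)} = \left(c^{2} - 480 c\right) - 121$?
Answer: $- \frac{171430855}{16384} \approx -10463.0$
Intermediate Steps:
$s{\left(c \right)} = -121 + c^{2} - 480 c$
$s{\left(\frac{-117 - 223}{-228 - 284} \right)} - 179 \left(\left(-9 - -48\right) - -17\right) = \left(-121 + \left(\frac{-117 - 223}{-228 - 284}\right)^{2} - 480 \frac{-117 - 223}{-228 - 284}\right) - 179 \left(\left(-9 - -48\right) - -17\right) = \left(-121 + \left(- \frac{340}{-512}\right)^{2} - 480 \left(- \frac{340}{-512}\right)\right) - 179 \left(\left(-9 + 48\right) + \left(-25 + 42\right)\right) = \left(-121 + \left(\left(-340\right) \left(- \frac{1}{512}\right)\right)^{2} - 480 \left(\left(-340\right) \left(- \frac{1}{512}\right)\right)\right) - 179 \left(39 + 17\right) = \left(-121 + \left(\frac{85}{128}\right)^{2} - \frac{1275}{4}\right) - 179 \cdot 56 = \left(-121 + \frac{7225}{16384} - \frac{1275}{4}\right) - 10024 = - \frac{7197639}{16384} - 10024 = - \frac{171430855}{16384}$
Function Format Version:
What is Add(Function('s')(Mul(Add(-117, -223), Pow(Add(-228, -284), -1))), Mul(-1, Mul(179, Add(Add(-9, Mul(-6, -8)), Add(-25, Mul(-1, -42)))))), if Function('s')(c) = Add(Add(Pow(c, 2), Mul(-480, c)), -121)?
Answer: Rational(-171430855, 16384) ≈ -10463.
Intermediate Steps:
Function('s')(c) = Add(-121, Pow(c, 2), Mul(-480, c))
Add(Function('s')(Mul(Add(-117, -223), Pow(Add(-228, -284), -1))), Mul(-1, Mul(179, Add(Add(-9, Mul(-6, -8)), Add(-25, Mul(-1, -42)))))) = Add(Add(-121, Pow(Mul(Add(-117, -223), Pow(Add(-228, -284), -1)), 2), Mul(-480, Mul(Add(-117, -223), Pow(Add(-228, -284), -1)))), Mul(-1, Mul(179, Add(Add(-9, Mul(-6, -8)), Add(-25, Mul(-1, -42)))))) = Add(Add(-121, Pow(Mul(-340, Pow(-512, -1)), 2), Mul(-480, Mul(-340, Pow(-512, -1)))), Mul(-1, Mul(179, Add(Add(-9, 48), Add(-25, 42))))) = Add(Add(-121, Pow(Mul(-340, Rational(-1, 512)), 2), Mul(-480, Mul(-340, Rational(-1, 512)))), Mul(-1, Mul(179, Add(39, 17)))) = Add(Add(-121, Pow(Rational(85, 128), 2), Mul(-480, Rational(85, 128))), Mul(-1, Mul(179, 56))) = Add(Add(-121, Rational(7225, 16384), Rational(-1275, 4)), Mul(-1, 10024)) = Add(Rational(-7197639, 16384), -10024) = Rational(-171430855, 16384)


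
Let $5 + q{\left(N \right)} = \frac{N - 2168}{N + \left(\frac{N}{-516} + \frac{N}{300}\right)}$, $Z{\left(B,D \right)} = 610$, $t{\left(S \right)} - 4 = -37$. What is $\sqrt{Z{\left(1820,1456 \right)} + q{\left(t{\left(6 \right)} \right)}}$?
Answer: $\frac{\sqrt{3390230567955}}{71049} \approx 25.915$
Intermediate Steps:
$t{\left(S \right)} = -33$ ($t{\left(S \right)} = 4 - 37 = -33$)
$q{\left(N \right)} = -5 + \frac{2150 \left(-2168 + N\right)}{2153 N}$ ($q{\left(N \right)} = -5 + \frac{N - 2168}{N + \left(\frac{N}{-516} + \frac{N}{300}\right)} = -5 + \frac{-2168 + N}{N + \left(N \left(- \frac{1}{516}\right) + N \frac{1}{300}\right)} = -5 + \frac{-2168 + N}{N + \left(- \frac{N}{516} + \frac{N}{300}\right)} = -5 + \frac{-2168 + N}{N + \frac{3 N}{2150}} = -5 + \frac{-2168 + N}{\frac{2153}{2150} N} = -5 + \left(-2168 + N\right) \frac{2150}{2153 N} = -5 + \frac{2150 \left(-2168 + N\right)}{2153 N}$)
$\sqrt{Z{\left(1820,1456 \right)} + q{\left(t{\left(6 \right)} \right)}} = \sqrt{610 + \frac{5 \left(-932240 - -56859\right)}{2153 \left(-33\right)}} = \sqrt{610 + \frac{5}{2153} \left(- \frac{1}{33}\right) \left(-932240 + 56859\right)} = \sqrt{610 + \frac{5}{2153} \left(- \frac{1}{33}\right) \left(-875381\right)} = \sqrt{610 + \frac{4376905}{71049}} = \sqrt{\frac{47716795}{71049}} = \frac{\sqrt{3390230567955}}{71049}$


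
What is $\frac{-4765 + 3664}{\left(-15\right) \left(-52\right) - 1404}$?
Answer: $\frac{367}{208} \approx 1.7644$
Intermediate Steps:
$\frac{-4765 + 3664}{\left(-15\right) \left(-52\right) - 1404} = - \frac{1101}{780 - 1404} = - \frac{1101}{-624} = \left(-1101\right) \left(- \frac{1}{624}\right) = \frac{367}{208}$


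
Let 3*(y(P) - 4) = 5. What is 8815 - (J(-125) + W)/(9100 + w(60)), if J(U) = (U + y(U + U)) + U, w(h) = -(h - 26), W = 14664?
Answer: 239707111/27198 ≈ 8813.4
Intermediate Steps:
y(P) = 17/3 (y(P) = 4 + (⅓)*5 = 4 + 5/3 = 17/3)
w(h) = 26 - h (w(h) = -(-26 + h) = 26 - h)
J(U) = 17/3 + 2*U (J(U) = (U + 17/3) + U = (17/3 + U) + U = 17/3 + 2*U)
8815 - (J(-125) + W)/(9100 + w(60)) = 8815 - ((17/3 + 2*(-125)) + 14664)/(9100 + (26 - 1*60)) = 8815 - ((17/3 - 250) + 14664)/(9100 + (26 - 60)) = 8815 - (-733/3 + 14664)/(9100 - 34) = 8815 - 43259/(3*9066) = 8815 - 1*43259/27198 = 8815 - 43259/27198 = 239707111/27198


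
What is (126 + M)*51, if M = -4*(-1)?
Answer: 6630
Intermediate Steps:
M = 4
(126 + M)*51 = (126 + 4)*51 = 130*51 = 6630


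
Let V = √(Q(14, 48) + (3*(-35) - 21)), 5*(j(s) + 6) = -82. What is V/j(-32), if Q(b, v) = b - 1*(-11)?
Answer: -5*I*√101/112 ≈ -0.44866*I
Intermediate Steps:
Q(b, v) = 11 + b (Q(b, v) = b + 11 = 11 + b)
j(s) = -112/5 (j(s) = -6 + (⅕)*(-82) = -6 - 82/5 = -112/5)
V = I*√101 (V = √((11 + 14) + (3*(-35) - 21)) = √(25 + (-105 - 21)) = √(25 - 126) = √(-101) = I*√101 ≈ 10.05*I)
V/j(-32) = (I*√101)/(-112/5) = (I*√101)*(-5/112) = -5*I*√101/112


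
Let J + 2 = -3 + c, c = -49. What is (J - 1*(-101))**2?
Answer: 2209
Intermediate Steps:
J = -54 (J = -2 + (-3 - 49) = -2 - 52 = -54)
(J - 1*(-101))**2 = (-54 - 1*(-101))**2 = (-54 + 101)**2 = 47**2 = 2209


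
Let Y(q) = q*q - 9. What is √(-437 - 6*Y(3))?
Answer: I*√437 ≈ 20.905*I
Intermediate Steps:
Y(q) = -9 + q² (Y(q) = q² - 9 = -9 + q²)
√(-437 - 6*Y(3)) = √(-437 - 6*(-9 + 3²)) = √(-437 - 6*(-9 + 9)) = √(-437 - 6*0) = √(-437 + 0) = √(-437) = I*√437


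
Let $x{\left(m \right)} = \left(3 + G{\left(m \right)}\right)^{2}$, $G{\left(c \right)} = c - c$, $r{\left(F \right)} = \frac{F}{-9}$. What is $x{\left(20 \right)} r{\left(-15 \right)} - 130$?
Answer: $-115$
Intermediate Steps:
$r{\left(F \right)} = - \frac{F}{9}$ ($r{\left(F \right)} = F \left(- \frac{1}{9}\right) = - \frac{F}{9}$)
$G{\left(c \right)} = 0$
$x{\left(m \right)} = 9$ ($x{\left(m \right)} = \left(3 + 0\right)^{2} = 3^{2} = 9$)
$x{\left(20 \right)} r{\left(-15 \right)} - 130 = 9 \left(\left(- \frac{1}{9}\right) \left(-15\right)\right) - 130 = 9 \cdot \frac{5}{3} - 130 = 15 - 130 = -115$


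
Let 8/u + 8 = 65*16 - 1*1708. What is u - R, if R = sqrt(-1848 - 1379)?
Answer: -2/169 - I*sqrt(3227) ≈ -0.011834 - 56.807*I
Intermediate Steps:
u = -2/169 (u = 8/(-8 + (65*16 - 1*1708)) = 8/(-8 + (1040 - 1708)) = 8/(-8 - 668) = 8/(-676) = 8*(-1/676) = -2/169 ≈ -0.011834)
R = I*sqrt(3227) (R = sqrt(-3227) = I*sqrt(3227) ≈ 56.807*I)
u - R = -2/169 - I*sqrt(3227)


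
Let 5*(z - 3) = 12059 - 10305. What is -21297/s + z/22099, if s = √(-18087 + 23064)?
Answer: 1769/110495 - 7099*√553/553 ≈ -301.86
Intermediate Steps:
s = 3*√553 (s = √4977 = 3*√553 ≈ 70.548)
z = 1769/5 (z = 3 + (12059 - 10305)/5 = 3 + (⅕)*1754 = 3 + 1754/5 = 1769/5 ≈ 353.80)
-21297/s + z/22099 = -21297*√553/1659 + (1769/5)/22099 = -7099*√553/553 + (1769/5)*(1/22099) = -7099*√553/553 + 1769/110495 = 1769/110495 - 7099*√553/553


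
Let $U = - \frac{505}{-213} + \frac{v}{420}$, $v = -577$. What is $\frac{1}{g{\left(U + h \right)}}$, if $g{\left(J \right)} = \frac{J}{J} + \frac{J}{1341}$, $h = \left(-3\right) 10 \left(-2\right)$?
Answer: $\frac{13329540}{13935851} \approx 0.95649$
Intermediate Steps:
$U = \frac{9911}{9940}$ ($U = - \frac{505}{-213} - \frac{577}{420} = \left(-505\right) \left(- \frac{1}{213}\right) - \frac{577}{420} = \frac{505}{213} - \frac{577}{420} = \frac{9911}{9940} \approx 0.99708$)
$h = 60$ ($h = \left(-30\right) \left(-2\right) = 60$)
$g{\left(J \right)} = 1 + \frac{J}{1341}$ ($g{\left(J \right)} = 1 + J \frac{1}{1341} = 1 + \frac{J}{1341}$)
$\frac{1}{g{\left(U + h \right)}} = \frac{1}{1 + \frac{\frac{9911}{9940} + 60}{1341}} = \frac{1}{1 + \frac{1}{1341} \cdot \frac{606311}{9940}} = \frac{1}{1 + \frac{606311}{13329540}} = \frac{1}{\frac{13935851}{13329540}} = \frac{13329540}{13935851}$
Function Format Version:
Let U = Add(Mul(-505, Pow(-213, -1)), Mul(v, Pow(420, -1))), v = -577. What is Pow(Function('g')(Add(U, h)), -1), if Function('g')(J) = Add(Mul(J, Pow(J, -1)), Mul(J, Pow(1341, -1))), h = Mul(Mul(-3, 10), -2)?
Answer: Rational(13329540, 13935851) ≈ 0.95649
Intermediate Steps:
U = Rational(9911, 9940) (U = Add(Mul(-505, Pow(-213, -1)), Mul(-577, Pow(420, -1))) = Add(Mul(-505, Rational(-1, 213)), Mul(-577, Rational(1, 420))) = Add(Rational(505, 213), Rational(-577, 420)) = Rational(9911, 9940) ≈ 0.99708)
h = 60 (h = Mul(-30, -2) = 60)
Function('g')(J) = Add(1, Mul(Rational(1, 1341), J)) (Function('g')(J) = Add(1, Mul(J, Rational(1, 1341))) = Add(1, Mul(Rational(1, 1341), J)))
Pow(Function('g')(Add(U, h)), -1) = Pow(Add(1, Mul(Rational(1, 1341), Add(Rational(9911, 9940), 60))), -1) = Pow(Add(1, Mul(Rational(1, 1341), Rational(606311, 9940))), -1) = Pow(Add(1, Rational(606311, 13329540)), -1) = Pow(Rational(13935851, 13329540), -1) = Rational(13329540, 13935851)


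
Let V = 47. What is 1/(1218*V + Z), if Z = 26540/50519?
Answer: 50519/2892037214 ≈ 1.7468e-5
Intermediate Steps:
Z = 26540/50519 (Z = 26540*(1/50519) = 26540/50519 ≈ 0.52535)
1/(1218*V + Z) = 1/(1218*47 + 26540/50519) = 1/(57246 + 26540/50519) = 1/(2892037214/50519) = 50519/2892037214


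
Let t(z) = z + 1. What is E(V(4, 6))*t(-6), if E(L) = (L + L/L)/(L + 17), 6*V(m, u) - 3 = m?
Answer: -65/109 ≈ -0.59633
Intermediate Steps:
V(m, u) = 1/2 + m/6
t(z) = 1 + z
E(L) = (1 + L)/(17 + L) (E(L) = (L + 1)/(17 + L) = (1 + L)/(17 + L))
E(V(4, 6))*t(-6) = ((1 + (1/2 + (1/6)*4))/(17 + (1/2 + (1/6)*4)))*(1 - 6) = ((1 + (1/2 + 2/3))/(17 + (1/2 + 2/3)))*(-5) = ((1 + 7/6)/(17 + 7/6))*(-5) = ((13/6)/(109/6))*(-5) = ((6/109)*(13/6))*(-5) = (13/109)*(-5) = -65/109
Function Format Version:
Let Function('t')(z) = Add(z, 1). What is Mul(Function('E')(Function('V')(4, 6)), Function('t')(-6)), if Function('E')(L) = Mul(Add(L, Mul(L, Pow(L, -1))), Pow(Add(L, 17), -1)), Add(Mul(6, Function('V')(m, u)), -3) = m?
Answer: Rational(-65, 109) ≈ -0.59633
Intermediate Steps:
Function('V')(m, u) = Add(Rational(1, 2), Mul(Rational(1, 6), m))
Function('t')(z) = Add(1, z)
Function('E')(L) = Mul(Pow(Add(17, L), -1), Add(1, L)) (Function('E')(L) = Mul(Add(L, 1), Pow(Add(17, L), -1)) = Mul(Add(1, L), Pow(Add(17, L), -1)) = Mul(Pow(Add(17, L), -1), Add(1, L)))
Mul(Function('E')(Function('V')(4, 6)), Function('t')(-6)) = Mul(Mul(Pow(Add(17, Add(Rational(1, 2), Mul(Rational(1, 6), 4))), -1), Add(1, Add(Rational(1, 2), Mul(Rational(1, 6), 4)))), Add(1, -6)) = Mul(Mul(Pow(Add(17, Add(Rational(1, 2), Rational(2, 3))), -1), Add(1, Add(Rational(1, 2), Rational(2, 3)))), -5) = Mul(Mul(Pow(Add(17, Rational(7, 6)), -1), Add(1, Rational(7, 6))), -5) = Mul(Mul(Pow(Rational(109, 6), -1), Rational(13, 6)), -5) = Mul(Mul(Rational(6, 109), Rational(13, 6)), -5) = Mul(Rational(13, 109), -5) = Rational(-65, 109)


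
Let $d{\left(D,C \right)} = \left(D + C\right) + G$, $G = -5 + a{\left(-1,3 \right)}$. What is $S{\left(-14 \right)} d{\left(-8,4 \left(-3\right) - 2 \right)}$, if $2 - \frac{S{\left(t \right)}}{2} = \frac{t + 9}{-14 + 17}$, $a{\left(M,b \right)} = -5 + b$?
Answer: $- \frac{638}{3} \approx -212.67$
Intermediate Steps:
$G = -7$ ($G = -5 + \left(-5 + 3\right) = -5 - 2 = -7$)
$S{\left(t \right)} = -2 - \frac{2 t}{3}$ ($S{\left(t \right)} = 4 - 2 \frac{t + 9}{-14 + 17} = 4 - 2 \frac{9 + t}{3} = 4 - 2 \left(9 + t\right) \frac{1}{3} = 4 - 2 \left(3 + \frac{t}{3}\right) = 4 - \left(6 + \frac{2 t}{3}\right) = -2 - \frac{2 t}{3}$)
$d{\left(D,C \right)} = -7 + C + D$ ($d{\left(D,C \right)} = \left(D + C\right) - 7 = \left(C + D\right) - 7 = -7 + C + D$)
$S{\left(-14 \right)} d{\left(-8,4 \left(-3\right) - 2 \right)} = \left(-2 - - \frac{28}{3}\right) \left(-7 + \left(4 \left(-3\right) - 2\right) - 8\right) = \left(-2 + \frac{28}{3}\right) \left(-7 - 14 - 8\right) = \frac{22 \left(-7 - 14 - 8\right)}{3} = \frac{22}{3} \left(-29\right) = - \frac{638}{3}$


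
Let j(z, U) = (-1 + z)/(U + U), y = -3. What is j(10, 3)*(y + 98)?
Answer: 285/2 ≈ 142.50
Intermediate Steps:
j(z, U) = (-1 + z)/(2*U) (j(z, U) = (-1 + z)/((2*U)) = (-1 + z)*(1/(2*U)) = (-1 + z)/(2*U))
j(10, 3)*(y + 98) = ((½)*(-1 + 10)/3)*(-3 + 98) = ((½)*(⅓)*9)*95 = (3/2)*95 = 285/2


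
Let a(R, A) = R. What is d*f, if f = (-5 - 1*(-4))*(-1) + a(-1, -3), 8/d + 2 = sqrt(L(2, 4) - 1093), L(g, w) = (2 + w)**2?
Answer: 0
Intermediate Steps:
d = 8/(-2 + I*sqrt(1057)) (d = 8/(-2 + sqrt((2 + 4)**2 - 1093)) = 8/(-2 + sqrt(6**2 - 1093)) = 8/(-2 + sqrt(36 - 1093)) = 8/(-2 + sqrt(-1057)) = 8/(-2 + I*sqrt(1057)) ≈ -0.01508 - 0.24514*I)
f = 0 (f = (-5 - 1*(-4))*(-1) - 1 = (-5 + 4)*(-1) - 1 = -1*(-1) - 1 = 1 - 1 = 0)
d*f = (-16/1061 - 8*I*sqrt(1057)/1061)*0 = 0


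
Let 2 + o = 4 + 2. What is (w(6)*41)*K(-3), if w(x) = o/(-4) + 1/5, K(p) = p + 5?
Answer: -328/5 ≈ -65.600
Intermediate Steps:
o = 4 (o = -2 + (4 + 2) = -2 + 6 = 4)
K(p) = 5 + p
w(x) = -⅘ (w(x) = 4/(-4) + 1/5 = 4*(-¼) + 1*(⅕) = -1 + ⅕ = -⅘)
(w(6)*41)*K(-3) = (-⅘*41)*(5 - 3) = -164/5*2 = -328/5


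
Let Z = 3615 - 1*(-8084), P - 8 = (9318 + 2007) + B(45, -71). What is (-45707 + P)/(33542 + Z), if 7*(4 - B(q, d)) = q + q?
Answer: -240680/316687 ≈ -0.75999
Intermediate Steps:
B(q, d) = 4 - 2*q/7 (B(q, d) = 4 - (q + q)/7 = 4 - 2*q/7)
P = 79269/7 (P = 8 + ((9318 + 2007) + (4 - 2/7*45)) = 8 + (11325 + (4 - 90/7)) = 8 + (11325 - 62/7) = 8 + 79213/7 = 79269/7 ≈ 11324.)
Z = 11699 (Z = 3615 + 8084 = 11699)
(-45707 + P)/(33542 + Z) = (-45707 + 79269/7)/(33542 + 11699) = -240680/7/45241 = -240680/7*1/45241 = -240680/316687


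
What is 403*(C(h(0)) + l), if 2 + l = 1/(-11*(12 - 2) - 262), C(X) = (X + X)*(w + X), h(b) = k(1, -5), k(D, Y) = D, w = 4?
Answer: 38675/12 ≈ 3222.9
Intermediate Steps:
h(b) = 1
C(X) = 2*X*(4 + X) (C(X) = (X + X)*(4 + X) = (2*X)*(4 + X) = 2*X*(4 + X))
l = -745/372 (l = -2 + 1/(-11*(12 - 2) - 262) = -2 + 1/(-11*10 - 262) = -2 + 1/(-110 - 262) = -2 + 1/(-372) = -2 - 1/372 = -745/372 ≈ -2.0027)
403*(C(h(0)) + l) = 403*(2*1*(4 + 1) - 745/372) = 403*(2*1*5 - 745/372) = 403*(10 - 745/372) = 403*(2975/372) = 38675/12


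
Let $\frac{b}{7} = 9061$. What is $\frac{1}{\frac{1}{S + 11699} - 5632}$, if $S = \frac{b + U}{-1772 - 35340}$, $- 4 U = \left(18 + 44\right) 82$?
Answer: $- \frac{108527783}{611228464578} \approx -0.00017756$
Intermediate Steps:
$b = 63427$ ($b = 7 \cdot 9061 = 63427$)
$U = -1271$ ($U = - \frac{\left(18 + 44\right) 82}{4} = - \frac{62 \cdot 82}{4} = \left(- \frac{1}{4}\right) 5084 = -1271$)
$S = - \frac{15539}{9278}$ ($S = \frac{63427 - 1271}{-1772 - 35340} = \frac{62156}{-37112} = 62156 \left(- \frac{1}{37112}\right) = - \frac{15539}{9278} \approx -1.6748$)
$\frac{1}{\frac{1}{S + 11699} - 5632} = \frac{1}{\frac{1}{- \frac{15539}{9278} + 11699} - 5632} = \frac{1}{\frac{1}{\frac{108527783}{9278}} - 5632} = \frac{1}{\frac{9278}{108527783} - 5632} = \frac{1}{- \frac{611228464578}{108527783}} = - \frac{108527783}{611228464578}$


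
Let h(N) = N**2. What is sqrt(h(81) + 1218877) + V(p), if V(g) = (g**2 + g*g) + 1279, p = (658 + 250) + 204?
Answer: 2474367 + sqrt(1225438) ≈ 2.4755e+6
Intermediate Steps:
p = 1112 (p = 908 + 204 = 1112)
V(g) = 1279 + 2*g**2 (V(g) = (g**2 + g**2) + 1279 = 2*g**2 + 1279 = 1279 + 2*g**2)
sqrt(h(81) + 1218877) + V(p) = sqrt(81**2 + 1218877) + (1279 + 2*1112**2) = sqrt(6561 + 1218877) + (1279 + 2*1236544) = sqrt(1225438) + (1279 + 2473088) = sqrt(1225438) + 2474367 = 2474367 + sqrt(1225438)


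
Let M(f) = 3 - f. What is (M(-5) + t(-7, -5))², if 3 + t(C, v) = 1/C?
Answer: 1156/49 ≈ 23.592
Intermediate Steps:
t(C, v) = -3 + 1/C
(M(-5) + t(-7, -5))² = ((3 - 1*(-5)) + (-3 + 1/(-7)))² = ((3 + 5) + (-3 - ⅐))² = (8 - 22/7)² = (34/7)² = 1156/49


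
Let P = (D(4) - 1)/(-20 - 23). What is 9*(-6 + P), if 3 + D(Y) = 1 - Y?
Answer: -2259/43 ≈ -52.535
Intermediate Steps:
D(Y) = -2 - Y (D(Y) = -3 + (1 - Y) = -2 - Y)
P = 7/43 (P = ((-2 - 1*4) - 1)/(-20 - 23) = ((-2 - 4) - 1)/(-43) = (-6 - 1)*(-1/43) = -7*(-1/43) = 7/43 ≈ 0.16279)
9*(-6 + P) = 9*(-6 + 7/43) = 9*(-251/43) = -2259/43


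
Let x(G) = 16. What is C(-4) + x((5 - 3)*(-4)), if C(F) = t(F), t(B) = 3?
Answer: 19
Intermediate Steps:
C(F) = 3
C(-4) + x((5 - 3)*(-4)) = 3 + 16 = 19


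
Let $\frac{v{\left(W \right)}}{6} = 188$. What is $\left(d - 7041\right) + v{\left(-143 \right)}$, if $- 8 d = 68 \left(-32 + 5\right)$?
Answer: $- \frac{11367}{2} \approx -5683.5$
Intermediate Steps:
$d = \frac{459}{2}$ ($d = - \frac{68 \left(-32 + 5\right)}{8} = - \frac{68 \left(-27\right)}{8} = \left(- \frac{1}{8}\right) \left(-1836\right) = \frac{459}{2} \approx 229.5$)
$v{\left(W \right)} = 1128$ ($v{\left(W \right)} = 6 \cdot 188 = 1128$)
$\left(d - 7041\right) + v{\left(-143 \right)} = \left(\frac{459}{2} - 7041\right) + 1128 = - \frac{13623}{2} + 1128 = - \frac{11367}{2}$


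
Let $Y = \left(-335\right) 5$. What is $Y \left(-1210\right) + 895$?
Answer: $2027645$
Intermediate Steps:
$Y = -1675$
$Y \left(-1210\right) + 895 = \left(-1675\right) \left(-1210\right) + 895 = 2026750 + 895 = 2027645$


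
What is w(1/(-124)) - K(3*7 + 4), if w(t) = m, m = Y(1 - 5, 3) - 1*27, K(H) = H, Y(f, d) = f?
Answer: -56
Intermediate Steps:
m = -31 (m = (1 - 5) - 1*27 = -4 - 27 = -31)
w(t) = -31
w(1/(-124)) - K(3*7 + 4) = -31 - (3*7 + 4) = -31 - (21 + 4) = -31 - 1*25 = -31 - 25 = -56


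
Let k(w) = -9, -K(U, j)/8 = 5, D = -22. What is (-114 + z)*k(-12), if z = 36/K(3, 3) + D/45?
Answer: 2077/2 ≈ 1038.5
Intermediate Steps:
K(U, j) = -40 (K(U, j) = -8*5 = -40)
z = -25/18 (z = 36/(-40) - 22/45 = 36*(-1/40) - 22*1/45 = -9/10 - 22/45 = -25/18 ≈ -1.3889)
(-114 + z)*k(-12) = (-114 - 25/18)*(-9) = -2077/18*(-9) = 2077/2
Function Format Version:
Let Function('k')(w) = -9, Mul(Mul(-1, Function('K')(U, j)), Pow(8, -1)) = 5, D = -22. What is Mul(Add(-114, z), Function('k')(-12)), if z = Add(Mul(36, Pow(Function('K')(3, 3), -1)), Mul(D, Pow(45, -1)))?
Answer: Rational(2077, 2) ≈ 1038.5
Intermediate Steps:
Function('K')(U, j) = -40 (Function('K')(U, j) = Mul(-8, 5) = -40)
z = Rational(-25, 18) (z = Add(Mul(36, Pow(-40, -1)), Mul(-22, Pow(45, -1))) = Add(Mul(36, Rational(-1, 40)), Mul(-22, Rational(1, 45))) = Add(Rational(-9, 10), Rational(-22, 45)) = Rational(-25, 18) ≈ -1.3889)
Mul(Add(-114, z), Function('k')(-12)) = Mul(Add(-114, Rational(-25, 18)), -9) = Mul(Rational(-2077, 18), -9) = Rational(2077, 2)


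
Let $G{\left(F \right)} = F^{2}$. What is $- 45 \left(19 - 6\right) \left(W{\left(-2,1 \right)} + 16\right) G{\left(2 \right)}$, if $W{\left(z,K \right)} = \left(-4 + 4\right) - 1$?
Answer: $-35100$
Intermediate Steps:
$W{\left(z,K \right)} = -1$ ($W{\left(z,K \right)} = 0 - 1 = -1$)
$- 45 \left(19 - 6\right) \left(W{\left(-2,1 \right)} + 16\right) G{\left(2 \right)} = - 45 \left(19 - 6\right) \left(-1 + 16\right) 2^{2} = - 45 \cdot 13 \cdot 15 \cdot 4 = \left(-45\right) 195 \cdot 4 = \left(-8775\right) 4 = -35100$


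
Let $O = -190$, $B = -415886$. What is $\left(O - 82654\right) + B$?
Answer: $-498730$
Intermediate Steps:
$\left(O - 82654\right) + B = \left(-190 - 82654\right) - 415886 = -82844 - 415886 = -498730$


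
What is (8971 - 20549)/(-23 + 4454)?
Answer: -1654/633 ≈ -2.6130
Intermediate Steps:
(8971 - 20549)/(-23 + 4454) = -11578/4431 = -11578*1/4431 = -1654/633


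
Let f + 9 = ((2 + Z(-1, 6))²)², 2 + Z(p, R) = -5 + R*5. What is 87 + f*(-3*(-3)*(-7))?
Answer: -24608721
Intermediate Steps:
Z(p, R) = -7 + 5*R (Z(p, R) = -2 + (-5 + R*5) = -2 + (-5 + 5*R) = -7 + 5*R)
f = 390616 (f = -9 + ((2 + (-7 + 5*6))²)² = -9 + ((2 + (-7 + 30))²)² = -9 + ((2 + 23)²)² = -9 + (25²)² = -9 + 625² = -9 + 390625 = 390616)
87 + f*(-3*(-3)*(-7)) = 87 + 390616*(-3*(-3)*(-7)) = 87 + 390616*(9*(-7)) = 87 + 390616*(-63) = 87 - 24608808 = -24608721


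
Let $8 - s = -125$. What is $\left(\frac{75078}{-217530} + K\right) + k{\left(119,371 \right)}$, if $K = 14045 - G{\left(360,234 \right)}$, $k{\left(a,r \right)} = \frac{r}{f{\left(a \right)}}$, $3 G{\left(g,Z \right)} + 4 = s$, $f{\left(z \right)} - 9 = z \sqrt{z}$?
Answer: $\frac{285132006343107}{20364167630} + \frac{44149 \sqrt{119}}{1685078} \approx 14002.0$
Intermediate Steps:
$s = 133$ ($s = 8 - -125 = 8 + 125 = 133$)
$f{\left(z \right)} = 9 + z^{\frac{3}{2}}$ ($f{\left(z \right)} = 9 + z \sqrt{z} = 9 + z^{\frac{3}{2}}$)
$G{\left(g,Z \right)} = 43$ ($G{\left(g,Z \right)} = - \frac{4}{3} + \frac{1}{3} \cdot 133 = - \frac{4}{3} + \frac{133}{3} = 43$)
$k{\left(a,r \right)} = \frac{r}{9 + a^{\frac{3}{2}}}$
$K = 14002$ ($K = 14045 - 43 = 14002$)
$\left(\frac{75078}{-217530} + K\right) + k{\left(119,371 \right)} = \left(\frac{75078}{-217530} + 14002\right) + \frac{371}{9 + 119^{\frac{3}{2}}} = \left(75078 \left(- \frac{1}{217530}\right) + 14002\right) + \frac{371}{9 + 119 \sqrt{119}} = \left(- \frac{4171}{12085} + 14002\right) + \frac{371}{9 + 119 \sqrt{119}} = \frac{169209999}{12085} + \frac{371}{9 + 119 \sqrt{119}}$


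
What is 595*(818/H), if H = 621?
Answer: 486710/621 ≈ 783.75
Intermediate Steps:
595*(818/H) = 595*(818/621) = 486710/621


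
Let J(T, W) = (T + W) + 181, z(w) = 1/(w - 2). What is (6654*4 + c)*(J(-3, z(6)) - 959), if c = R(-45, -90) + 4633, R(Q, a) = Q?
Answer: -24362523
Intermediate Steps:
z(w) = 1/(-2 + w)
c = 4588 (c = -45 + 4633 = 4588)
J(T, W) = 181 + T + W
(6654*4 + c)*(J(-3, z(6)) - 959) = (6654*4 + 4588)*((181 - 3 + 1/(-2 + 6)) - 959) = (26616 + 4588)*((181 - 3 + 1/4) - 959) = 31204*((181 - 3 + ¼) - 959) = 31204*(713/4 - 959) = 31204*(-3123/4) = -24362523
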